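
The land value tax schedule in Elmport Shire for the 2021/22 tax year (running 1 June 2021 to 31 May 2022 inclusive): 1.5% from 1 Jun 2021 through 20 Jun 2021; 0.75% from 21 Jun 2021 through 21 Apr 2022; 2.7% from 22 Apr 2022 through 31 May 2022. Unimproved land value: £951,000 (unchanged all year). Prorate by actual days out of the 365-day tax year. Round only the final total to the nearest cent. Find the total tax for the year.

1 Jun – 20 Jun 2021: 20 days at 1.5% → £951,000 × 1.5% × 20/365 = £781.6438
21 Jun 2021 – 21 Apr 2022: 305 days at 0.75% → £951,000 × 0.75% × 305/365 = £5,960.0342
22 Apr – 31 May 2022: 40 days at 2.7% → £951,000 × 2.7% × 40/365 = £2,813.9178
Total = £9,555.5959

£9,555.60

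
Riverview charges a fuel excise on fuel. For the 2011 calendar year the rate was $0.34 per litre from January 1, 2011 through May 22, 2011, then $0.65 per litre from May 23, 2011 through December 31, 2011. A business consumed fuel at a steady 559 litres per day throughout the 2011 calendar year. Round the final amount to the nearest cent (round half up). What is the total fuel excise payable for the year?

January 1 – May 22, 2011: 142 days × 559 litres/day = 79,378 litres at $0.34/litre → $26,988.52
May 23 – December 31, 2011: 223 days × 559 litres/day = 124,657 litres at $0.65/litre → $81,027.05

$108,015.57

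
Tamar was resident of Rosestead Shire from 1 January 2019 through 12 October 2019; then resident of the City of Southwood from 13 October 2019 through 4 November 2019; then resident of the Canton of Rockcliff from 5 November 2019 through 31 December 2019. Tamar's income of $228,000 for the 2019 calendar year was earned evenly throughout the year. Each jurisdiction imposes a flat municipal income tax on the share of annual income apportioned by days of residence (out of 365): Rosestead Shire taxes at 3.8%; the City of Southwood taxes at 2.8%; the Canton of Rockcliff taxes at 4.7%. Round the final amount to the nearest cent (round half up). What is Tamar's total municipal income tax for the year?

$8,840.78

Rosestead Shire, 1 January – 12 October 2019: 285 days → $228,000 × 3.8% × 285/365 = $6,765.0411
The City of Southwood, 13 October – 4 November 2019: 23 days → $228,000 × 2.8% × 23/365 = $402.2795
The Canton of Rockcliff, 5 November – 31 December 2019: 57 days → $228,000 × 4.7% × 57/365 = $1,673.4575
Total = $8,840.7781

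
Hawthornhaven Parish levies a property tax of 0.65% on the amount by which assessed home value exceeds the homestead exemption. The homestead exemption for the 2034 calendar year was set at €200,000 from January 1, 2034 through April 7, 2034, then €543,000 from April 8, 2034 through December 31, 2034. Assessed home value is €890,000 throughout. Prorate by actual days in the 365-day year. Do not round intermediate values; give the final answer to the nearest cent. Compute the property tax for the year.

January 1 – April 7, 2034: 97 days, exemption €200,000 → (€890,000 − €200,000) × 0.65% × 97/365 = €1,191.9041
April 8 – December 31, 2034: 268 days, exemption €543,000 → (€890,000 − €543,000) × 0.65% × 268/365 = €1,656.0932
Total = €2,847.9973

€2,848.00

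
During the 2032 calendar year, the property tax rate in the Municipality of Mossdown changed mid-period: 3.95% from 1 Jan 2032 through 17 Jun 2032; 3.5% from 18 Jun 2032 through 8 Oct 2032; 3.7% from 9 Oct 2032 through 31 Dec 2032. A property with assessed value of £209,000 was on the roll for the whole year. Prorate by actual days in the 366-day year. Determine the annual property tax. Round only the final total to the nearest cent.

1 Jan – 17 Jun 2032: 169 days at 3.95% → £209,000 × 3.95% × 169/366 = £3,811.9658
18 Jun – 8 Oct 2032: 113 days at 3.5% → £209,000 × 3.5% × 113/366 = £2,258.4563
9 Oct – 31 Dec 2032: 84 days at 3.7% → £209,000 × 3.7% × 84/366 = £1,774.7869
Total = £7,845.2090

£7,845.21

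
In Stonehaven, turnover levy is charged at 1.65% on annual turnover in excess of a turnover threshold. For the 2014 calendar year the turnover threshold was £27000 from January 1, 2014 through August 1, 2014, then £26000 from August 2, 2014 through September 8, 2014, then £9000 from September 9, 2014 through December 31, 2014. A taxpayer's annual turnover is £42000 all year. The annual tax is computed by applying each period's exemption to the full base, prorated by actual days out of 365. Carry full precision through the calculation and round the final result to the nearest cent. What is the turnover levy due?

£341.98

January 1 – August 1, 2014: 213 days, exemption £27000 → (£42000 − £27000) × 1.65% × 213/365 = £144.4315
August 2 – September 8, 2014: 38 days, exemption £26000 → (£42000 − £26000) × 1.65% × 38/365 = £27.4849
September 9 – December 31, 2014: 114 days, exemption £9000 → (£42000 − £9000) × 1.65% × 114/365 = £170.0630
Total = £341.9795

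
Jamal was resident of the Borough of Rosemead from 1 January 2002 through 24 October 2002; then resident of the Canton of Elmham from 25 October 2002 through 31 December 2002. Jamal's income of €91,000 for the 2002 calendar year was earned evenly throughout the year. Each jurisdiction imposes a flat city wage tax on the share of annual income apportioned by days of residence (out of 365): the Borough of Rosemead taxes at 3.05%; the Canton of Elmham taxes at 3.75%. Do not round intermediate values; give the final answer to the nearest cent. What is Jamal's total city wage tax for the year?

The Borough of Rosemead, 1 January – 24 October 2002: 297 days → €91,000 × 3.05% × 297/365 = €2,258.4205
The Canton of Elmham, 25 October – 31 December 2002: 68 days → €91,000 × 3.75% × 68/365 = €635.7534
Total = €2,894.1740

€2,894.17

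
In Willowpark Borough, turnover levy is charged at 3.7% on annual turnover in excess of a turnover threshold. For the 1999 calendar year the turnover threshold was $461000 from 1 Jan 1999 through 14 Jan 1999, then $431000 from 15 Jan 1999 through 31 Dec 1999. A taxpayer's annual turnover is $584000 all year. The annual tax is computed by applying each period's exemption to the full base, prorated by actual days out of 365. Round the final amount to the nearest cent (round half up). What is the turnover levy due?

1 Jan – 14 Jan 1999: 14 days, exemption $461000 → ($584000 − $461000) × 3.7% × 14/365 = $174.5589
15 Jan – 31 Dec 1999: 351 days, exemption $431000 → ($584000 − $431000) × 3.7% × 351/365 = $5443.8658
Total = $5618.4247

$5618.42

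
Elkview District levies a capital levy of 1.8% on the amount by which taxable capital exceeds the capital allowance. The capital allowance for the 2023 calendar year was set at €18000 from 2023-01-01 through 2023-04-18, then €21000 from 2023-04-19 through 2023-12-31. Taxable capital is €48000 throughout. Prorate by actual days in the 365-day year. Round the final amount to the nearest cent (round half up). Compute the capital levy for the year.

2023-01-01 to 2023-04-18: 108 days, exemption €18000 → (€48000 − €18000) × 1.8% × 108/365 = €159.7808
2023-04-19 to 2023-12-31: 257 days, exemption €21000 → (€48000 − €21000) × 1.8% × 257/365 = €342.1973
Total = €501.9781

€501.98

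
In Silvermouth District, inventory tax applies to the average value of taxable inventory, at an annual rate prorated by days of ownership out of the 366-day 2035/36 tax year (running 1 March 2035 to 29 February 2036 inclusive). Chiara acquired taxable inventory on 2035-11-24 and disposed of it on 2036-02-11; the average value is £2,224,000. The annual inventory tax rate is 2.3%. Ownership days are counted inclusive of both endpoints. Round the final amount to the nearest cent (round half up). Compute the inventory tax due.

Days held (2035-11-24 to 2036-02-11): 80 out of 366
Tax = £2,224,000 × 2.3% × 80/366 = £11,180.7650

£11,180.77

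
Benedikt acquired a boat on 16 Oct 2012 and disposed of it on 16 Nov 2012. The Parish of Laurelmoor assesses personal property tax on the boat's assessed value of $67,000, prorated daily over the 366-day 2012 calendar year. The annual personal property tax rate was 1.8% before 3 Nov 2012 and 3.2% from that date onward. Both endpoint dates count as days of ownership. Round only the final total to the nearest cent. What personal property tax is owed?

16 Oct – 2 Nov 2012: 18 days at 1.8% → $67,000 × 1.8% × 18/366 = $59.3115
3 Nov – 16 Nov 2012: 14 days at 3.2% → $67,000 × 3.2% × 14/366 = $82.0109
Total = $141.3224

$141.32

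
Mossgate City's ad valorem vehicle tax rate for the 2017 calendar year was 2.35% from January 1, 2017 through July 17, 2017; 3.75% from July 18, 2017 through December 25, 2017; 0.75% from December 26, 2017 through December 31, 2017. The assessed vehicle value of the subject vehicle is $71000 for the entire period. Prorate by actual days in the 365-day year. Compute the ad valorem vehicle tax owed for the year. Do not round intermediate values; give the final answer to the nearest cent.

$2088.28

January 1 – July 17, 2017: 198 days at 2.35% → $71000 × 2.35% × 198/365 = $905.1041
July 18 – December 25, 2017: 161 days at 3.75% → $71000 × 3.75% × 161/365 = $1174.4178
December 26 – December 31, 2017: 6 days at 0.75% → $71000 × 0.75% × 6/365 = $8.7534
Total = $2088.2753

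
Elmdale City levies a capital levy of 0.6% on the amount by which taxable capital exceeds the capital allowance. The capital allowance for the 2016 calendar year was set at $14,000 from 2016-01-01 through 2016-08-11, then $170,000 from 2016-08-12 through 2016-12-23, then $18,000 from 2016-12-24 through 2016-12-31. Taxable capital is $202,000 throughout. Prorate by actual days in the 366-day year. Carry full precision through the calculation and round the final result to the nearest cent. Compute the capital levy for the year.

2016-01-01 to 2016-08-11: 224 days, exemption $14,000 → ($202,000 − $14,000) × 0.6% × 224/366 = $690.3607
2016-08-12 to 2016-12-23: 134 days, exemption $170,000 → ($202,000 − $170,000) × 0.6% × 134/366 = $70.2951
2016-12-24 to 2016-12-31: 8 days, exemption $18,000 → ($202,000 − $18,000) × 0.6% × 8/366 = $24.1311
Total = $784.7869

$784.79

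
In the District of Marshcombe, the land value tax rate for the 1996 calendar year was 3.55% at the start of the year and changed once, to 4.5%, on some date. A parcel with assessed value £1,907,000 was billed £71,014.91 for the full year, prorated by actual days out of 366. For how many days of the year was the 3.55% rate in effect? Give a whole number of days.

299 days

Let d = days at the first rate; then 366 − d days at the second rate.
£1,907,000 × [3.55%·d + 4.5%·(366−d)] / 366 = £71,014.91
Solving gives d = 299, so the new rate took effect on 26 Oct 1996.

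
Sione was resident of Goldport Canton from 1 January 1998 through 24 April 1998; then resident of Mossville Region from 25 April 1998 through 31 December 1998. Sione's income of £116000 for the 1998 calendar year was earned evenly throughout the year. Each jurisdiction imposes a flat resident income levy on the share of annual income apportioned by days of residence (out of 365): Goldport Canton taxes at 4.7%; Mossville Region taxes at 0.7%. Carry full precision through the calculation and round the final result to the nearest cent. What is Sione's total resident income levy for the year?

£2261.21

Goldport Canton, 1 January – 24 April 1998: 114 days → £116000 × 4.7% × 114/365 = £1702.8164
Mossville Region, 25 April – 31 December 1998: 251 days → £116000 × 0.7% × 251/365 = £558.3890
Total = £2261.2055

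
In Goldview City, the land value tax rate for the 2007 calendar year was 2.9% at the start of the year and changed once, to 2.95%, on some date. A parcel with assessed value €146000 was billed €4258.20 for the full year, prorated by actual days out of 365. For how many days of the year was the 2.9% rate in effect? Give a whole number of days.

244 days

Let d = days at the first rate; then 365 − d days at the second rate.
€146000 × [2.9%·d + 2.95%·(365−d)] / 365 = €4258.20
Solving gives d = 244, so the new rate took effect on September 2, 2007.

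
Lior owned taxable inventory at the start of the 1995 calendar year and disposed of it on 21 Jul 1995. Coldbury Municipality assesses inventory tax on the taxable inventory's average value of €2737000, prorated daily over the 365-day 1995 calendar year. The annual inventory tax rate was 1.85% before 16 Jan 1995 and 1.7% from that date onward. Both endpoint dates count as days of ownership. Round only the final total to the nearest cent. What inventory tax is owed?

1 Jan – 15 Jan 1995: 15 days at 1.85% → €2737000 × 1.85% × 15/365 = €2080.8699
16 Jan – 21 Jul 1995: 187 days at 1.7% → €2737000 × 1.7% × 187/365 = €23838.1452
Total = €25919.0151

€25919.02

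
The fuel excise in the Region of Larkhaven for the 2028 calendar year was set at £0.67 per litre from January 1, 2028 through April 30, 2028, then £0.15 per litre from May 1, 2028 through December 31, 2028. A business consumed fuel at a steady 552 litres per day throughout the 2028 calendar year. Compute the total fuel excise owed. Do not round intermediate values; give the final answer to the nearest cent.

£65036.64

January 1 – April 30, 2028: 121 days × 552 litres/day = 66,792 litres at £0.67/litre → £44750.64
May 1 – December 31, 2028: 245 days × 552 litres/day = 135,240 litres at £0.15/litre → £20286.00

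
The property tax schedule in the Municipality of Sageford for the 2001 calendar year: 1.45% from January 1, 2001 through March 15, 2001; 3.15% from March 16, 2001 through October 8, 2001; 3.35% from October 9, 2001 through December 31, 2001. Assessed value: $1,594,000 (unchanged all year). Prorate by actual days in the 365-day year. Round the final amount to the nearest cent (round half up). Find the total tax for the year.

January 1 – March 15, 2001: 74 days at 1.45% → $1,594,000 × 1.45% × 74/365 = $4,685.9233
March 16 – October 8, 2001: 207 days at 3.15% → $1,594,000 × 3.15% × 207/365 = $28,475.8274
October 9 – December 31, 2001: 84 days at 3.35% → $1,594,000 × 3.35% × 84/365 = $12,289.0849
Total = $45,450.8356

$45,450.84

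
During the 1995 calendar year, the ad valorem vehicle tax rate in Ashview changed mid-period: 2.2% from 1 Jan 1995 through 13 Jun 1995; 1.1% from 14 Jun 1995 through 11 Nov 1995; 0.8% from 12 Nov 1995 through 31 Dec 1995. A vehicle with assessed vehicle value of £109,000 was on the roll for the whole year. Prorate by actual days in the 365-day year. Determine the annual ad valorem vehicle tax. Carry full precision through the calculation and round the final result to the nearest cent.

1 Jan – 13 Jun 1995: 164 days at 2.2% → £109,000 × 2.2% × 164/365 = £1,077.4575
14 Jun – 11 Nov 1995: 151 days at 1.1% → £109,000 × 1.1% × 151/365 = £496.0247
12 Nov – 31 Dec 1995: 50 days at 0.8% → £109,000 × 0.8% × 50/365 = £119.4521
Total = £1,692.9342

£1,692.93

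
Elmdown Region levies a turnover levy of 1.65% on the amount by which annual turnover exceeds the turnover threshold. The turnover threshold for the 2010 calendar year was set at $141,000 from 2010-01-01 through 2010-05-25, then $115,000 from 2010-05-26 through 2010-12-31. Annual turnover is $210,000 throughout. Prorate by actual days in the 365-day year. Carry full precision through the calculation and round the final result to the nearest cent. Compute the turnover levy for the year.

$1,397.08

2010-01-01 to 2010-05-25: 145 days, exemption $141,000 → ($210,000 − $141,000) × 1.65% × 145/365 = $452.2808
2010-05-26 to 2010-12-31: 220 days, exemption $115,000 → ($210,000 − $115,000) × 1.65% × 220/365 = $944.7945
Total = $1,397.0753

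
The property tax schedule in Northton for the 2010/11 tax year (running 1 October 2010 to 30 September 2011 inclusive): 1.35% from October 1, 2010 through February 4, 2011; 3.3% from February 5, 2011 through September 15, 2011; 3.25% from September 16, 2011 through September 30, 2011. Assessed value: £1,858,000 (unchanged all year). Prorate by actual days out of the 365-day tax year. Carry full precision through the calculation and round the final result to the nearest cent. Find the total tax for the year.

£48,669.42

October 1, 2010 – February 4, 2011: 127 days at 1.35% → £1,858,000 × 1.35% × 127/365 = £8,727.5096
February 5 – September 15, 2011: 223 days at 3.3% → £1,858,000 × 3.3% × 223/365 = £37,460.3342
September 16 – September 30, 2011: 15 days at 3.25% → £1,858,000 × 3.25% × 15/365 = £2,481.5753
Total = £48,669.4192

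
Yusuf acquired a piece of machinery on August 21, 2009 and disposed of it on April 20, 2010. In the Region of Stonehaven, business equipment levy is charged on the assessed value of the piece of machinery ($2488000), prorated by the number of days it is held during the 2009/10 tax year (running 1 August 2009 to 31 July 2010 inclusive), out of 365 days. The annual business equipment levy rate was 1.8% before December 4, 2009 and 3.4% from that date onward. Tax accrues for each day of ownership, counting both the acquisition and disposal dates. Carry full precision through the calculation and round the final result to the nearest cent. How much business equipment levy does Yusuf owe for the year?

August 21 – December 3, 2009: 105 days at 1.8% → $2488000 × 1.8% × 105/365 = $12883.0685
December 4, 2009 – April 20, 2010: 138 days at 3.4% → $2488000 × 3.4% × 138/365 = $31982.7288
Total = $44865.7973

$44865.80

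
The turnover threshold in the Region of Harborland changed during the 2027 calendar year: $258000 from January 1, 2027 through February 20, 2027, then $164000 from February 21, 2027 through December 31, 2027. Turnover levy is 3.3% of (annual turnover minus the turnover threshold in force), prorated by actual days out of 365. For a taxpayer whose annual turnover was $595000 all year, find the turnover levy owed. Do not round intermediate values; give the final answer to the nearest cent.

January 1 – February 20, 2027: 51 days, exemption $258000 → ($595000 − $258000) × 3.3% × 51/365 = $1553.8932
February 21 – December 31, 2027: 314 days, exemption $164000 → ($595000 − $164000) × 3.3% × 314/365 = $12235.6767
Total = $13789.5699

$13789.57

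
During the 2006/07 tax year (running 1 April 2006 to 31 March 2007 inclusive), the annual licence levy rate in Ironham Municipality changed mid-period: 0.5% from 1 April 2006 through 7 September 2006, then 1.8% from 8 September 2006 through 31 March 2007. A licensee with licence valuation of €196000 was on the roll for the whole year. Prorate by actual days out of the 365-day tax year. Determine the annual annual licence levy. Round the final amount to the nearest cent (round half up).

€2411.07

1 April – 7 September 2006: 160 days at 0.5% → €196000 × 0.5% × 160/365 = €429.5890
8 September 2006 – 31 March 2007: 205 days at 1.8% → €196000 × 1.8% × 205/365 = €1981.4795
Total = €2411.0685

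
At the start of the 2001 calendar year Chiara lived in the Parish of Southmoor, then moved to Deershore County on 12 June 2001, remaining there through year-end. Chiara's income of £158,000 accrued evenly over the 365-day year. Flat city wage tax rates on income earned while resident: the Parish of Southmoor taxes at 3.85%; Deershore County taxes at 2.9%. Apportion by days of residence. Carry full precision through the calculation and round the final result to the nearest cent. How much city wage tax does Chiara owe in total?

The Parish of Southmoor, 1 January – 11 June 2001: 162 days → £158,000 × 3.85% × 162/365 = £2,699.8521
Deershore County, 12 June – 31 December 2001: 203 days → £158,000 × 2.9% × 203/365 = £2,548.3452
Total = £5,248.1973

£5,248.20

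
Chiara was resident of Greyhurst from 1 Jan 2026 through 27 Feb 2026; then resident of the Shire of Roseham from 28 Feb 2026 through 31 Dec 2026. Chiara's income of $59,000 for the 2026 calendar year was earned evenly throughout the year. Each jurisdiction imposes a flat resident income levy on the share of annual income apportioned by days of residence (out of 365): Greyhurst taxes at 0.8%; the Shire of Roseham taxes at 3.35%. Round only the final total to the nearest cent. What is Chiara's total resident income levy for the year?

$1,737.43

Greyhurst, 1 Jan – 27 Feb 2026: 58 days → $59,000 × 0.8% × 58/365 = $75.0027
The Shire of Roseham, 28 Feb – 31 Dec 2026: 307 days → $59,000 × 3.35% × 307/365 = $1,662.4260
Total = $1,737.4288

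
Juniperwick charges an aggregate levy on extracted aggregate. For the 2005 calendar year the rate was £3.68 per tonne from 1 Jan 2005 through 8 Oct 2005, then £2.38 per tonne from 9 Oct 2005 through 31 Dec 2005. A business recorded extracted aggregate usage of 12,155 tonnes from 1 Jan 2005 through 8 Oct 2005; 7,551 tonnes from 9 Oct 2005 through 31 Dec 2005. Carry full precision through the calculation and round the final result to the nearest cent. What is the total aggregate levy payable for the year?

1 Jan – 8 Oct 2005: 12,155 tonnes at £3.68/tonne → £44,730.40
9 Oct – 31 Dec 2005: 7,551 tonnes at £2.38/tonne → £17,971.38

£62,701.78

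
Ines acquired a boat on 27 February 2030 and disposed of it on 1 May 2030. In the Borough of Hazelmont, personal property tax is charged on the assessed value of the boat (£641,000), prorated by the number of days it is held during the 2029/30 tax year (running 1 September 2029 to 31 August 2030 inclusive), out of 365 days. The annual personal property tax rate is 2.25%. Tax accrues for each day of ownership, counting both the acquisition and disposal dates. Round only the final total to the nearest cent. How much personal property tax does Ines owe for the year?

Days held (27 February – 1 May 2030): 64 out of 365
Tax = £641,000 × 2.25% × 64/365 = £2,528.8767

£2,528.88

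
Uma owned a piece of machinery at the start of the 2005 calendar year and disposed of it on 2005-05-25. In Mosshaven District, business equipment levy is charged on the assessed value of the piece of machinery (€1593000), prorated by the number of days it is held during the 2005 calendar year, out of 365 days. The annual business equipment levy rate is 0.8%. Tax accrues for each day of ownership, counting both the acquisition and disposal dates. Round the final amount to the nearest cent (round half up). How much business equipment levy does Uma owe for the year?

€5062.68

Days held (2005-01-01 to 2005-05-25): 145 out of 365
Tax = €1593000 × 0.8% × 145/365 = €5062.6849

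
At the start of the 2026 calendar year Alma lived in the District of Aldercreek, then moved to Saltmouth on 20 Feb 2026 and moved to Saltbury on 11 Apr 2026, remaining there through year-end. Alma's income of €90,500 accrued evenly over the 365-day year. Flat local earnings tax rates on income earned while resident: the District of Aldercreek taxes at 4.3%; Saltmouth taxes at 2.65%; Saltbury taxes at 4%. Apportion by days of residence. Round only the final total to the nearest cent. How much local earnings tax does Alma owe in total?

The District of Aldercreek, 1 Jan – 19 Feb 2026: 50 days → €90,500 × 4.3% × 50/365 = €533.0822
Saltmouth, 20 Feb – 10 Apr 2026: 50 days → €90,500 × 2.65% × 50/365 = €328.5274
Saltbury, 11 Apr – 31 Dec 2026: 265 days → €90,500 × 4% × 265/365 = €2,628.2192
Total = €3,489.8288

€3,489.83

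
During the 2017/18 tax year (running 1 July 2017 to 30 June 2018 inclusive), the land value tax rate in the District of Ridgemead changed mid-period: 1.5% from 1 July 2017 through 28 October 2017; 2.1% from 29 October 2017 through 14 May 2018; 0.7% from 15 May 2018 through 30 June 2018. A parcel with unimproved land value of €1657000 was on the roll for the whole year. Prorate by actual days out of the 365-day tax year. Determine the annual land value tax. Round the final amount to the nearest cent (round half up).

1 July – 28 October 2017: 120 days at 1.5% → €1657000 × 1.5% × 120/365 = €8171.5068
29 October 2017 – 14 May 2018: 198 days at 2.1% → €1657000 × 2.1% × 198/365 = €18876.1808
15 May – 30 June 2018: 47 days at 0.7% → €1657000 × 0.7% × 47/365 = €1493.5699
Total = €28541.2575

€28541.26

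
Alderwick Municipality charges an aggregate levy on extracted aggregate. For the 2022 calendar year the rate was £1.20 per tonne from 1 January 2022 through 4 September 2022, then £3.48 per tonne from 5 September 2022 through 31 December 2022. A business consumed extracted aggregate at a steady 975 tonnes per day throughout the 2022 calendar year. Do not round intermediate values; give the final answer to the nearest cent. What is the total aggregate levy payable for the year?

£689,364.00

1 January – 4 September 2022: 247 days × 975 tonnes/day = 240,825 tonnes at £1.20/tonne → £288,990.00
5 September – 31 December 2022: 118 days × 975 tonnes/day = 115,050 tonnes at £3.48/tonne → £400,374.00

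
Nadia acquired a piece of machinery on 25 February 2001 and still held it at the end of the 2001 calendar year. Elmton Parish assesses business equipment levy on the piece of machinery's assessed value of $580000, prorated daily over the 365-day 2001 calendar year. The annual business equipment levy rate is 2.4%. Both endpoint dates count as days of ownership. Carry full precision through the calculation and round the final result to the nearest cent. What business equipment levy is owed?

Days held (25 February – 31 December 2001): 310 out of 365
Tax = $580000 × 2.4% × 310/365 = $11822.4658

$11822.47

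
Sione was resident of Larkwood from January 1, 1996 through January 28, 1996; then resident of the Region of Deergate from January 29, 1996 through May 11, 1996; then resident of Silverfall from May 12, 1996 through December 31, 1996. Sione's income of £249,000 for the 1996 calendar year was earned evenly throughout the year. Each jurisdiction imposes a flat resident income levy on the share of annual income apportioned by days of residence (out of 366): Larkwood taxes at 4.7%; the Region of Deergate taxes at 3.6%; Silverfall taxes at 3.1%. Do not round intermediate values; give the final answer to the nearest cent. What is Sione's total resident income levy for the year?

£8,377.56

Larkwood, January 1 – January 28, 1996: 28 days → £249,000 × 4.7% × 28/366 = £895.3115
The Region of Deergate, January 29 – May 11, 1996: 104 days → £249,000 × 3.6% × 104/366 = £2,547.1475
Silverfall, May 12 – December 31, 1996: 234 days → £249,000 × 3.1% × 234/366 = £4,935.0984
Total = £8,377.5574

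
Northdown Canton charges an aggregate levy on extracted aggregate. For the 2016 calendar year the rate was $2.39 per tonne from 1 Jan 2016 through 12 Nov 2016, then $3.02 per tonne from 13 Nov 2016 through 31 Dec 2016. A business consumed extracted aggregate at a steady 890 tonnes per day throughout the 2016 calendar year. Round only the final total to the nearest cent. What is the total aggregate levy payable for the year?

1 Jan – 12 Nov 2016: 317 days × 890 tonnes/day = 282,130 tonnes at $2.39/tonne → $674,290.70
13 Nov – 31 Dec 2016: 49 days × 890 tonnes/day = 43,610 tonnes at $3.02/tonne → $131,702.20

$805,992.90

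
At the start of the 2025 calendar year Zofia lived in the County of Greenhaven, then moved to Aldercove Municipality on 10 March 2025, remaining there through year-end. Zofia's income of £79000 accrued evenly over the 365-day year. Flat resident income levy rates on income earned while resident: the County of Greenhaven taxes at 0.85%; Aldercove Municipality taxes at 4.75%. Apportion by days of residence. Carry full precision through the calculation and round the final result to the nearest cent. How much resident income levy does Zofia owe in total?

The County of Greenhaven, 1 January – 9 March 2025: 68 days → £79000 × 0.85% × 68/365 = £125.1014
Aldercove Municipality, 10 March – 31 December 2025: 297 days → £79000 × 4.75% × 297/365 = £3053.4041
Total = £3178.5055

£3178.51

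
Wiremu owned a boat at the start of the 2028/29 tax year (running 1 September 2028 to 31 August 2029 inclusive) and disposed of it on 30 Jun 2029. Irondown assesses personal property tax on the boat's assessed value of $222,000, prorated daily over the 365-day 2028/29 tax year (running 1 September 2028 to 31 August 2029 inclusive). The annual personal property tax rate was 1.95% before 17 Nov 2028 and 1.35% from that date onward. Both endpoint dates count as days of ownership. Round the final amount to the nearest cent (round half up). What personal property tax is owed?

1 Sep – 16 Nov 2028: 77 days at 1.95% → $222,000 × 1.95% × 77/365 = $913.2411
17 Nov 2028 – 30 Jun 2029: 226 days at 1.35% → $222,000 × 1.35% × 226/365 = $1,855.6767
Total = $2,768.9178

$2,768.92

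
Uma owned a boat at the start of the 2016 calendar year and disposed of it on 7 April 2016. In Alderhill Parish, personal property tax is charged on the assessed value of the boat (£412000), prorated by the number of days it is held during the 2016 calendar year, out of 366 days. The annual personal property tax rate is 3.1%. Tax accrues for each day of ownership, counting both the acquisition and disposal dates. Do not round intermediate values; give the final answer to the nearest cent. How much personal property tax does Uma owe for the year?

Days held (1 January – 7 April 2016): 98 out of 366
Tax = £412000 × 3.1% × 98/366 = £3419.8251

£3419.83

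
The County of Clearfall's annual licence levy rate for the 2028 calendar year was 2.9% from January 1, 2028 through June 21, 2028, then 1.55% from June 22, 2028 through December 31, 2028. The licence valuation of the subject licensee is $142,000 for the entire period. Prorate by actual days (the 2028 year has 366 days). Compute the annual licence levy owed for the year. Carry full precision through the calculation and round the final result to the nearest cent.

$3,107.12

January 1 – June 21, 2028: 173 days at 2.9% → $142,000 × 2.9% × 173/366 = $1,946.4863
June 22 – December 31, 2028: 193 days at 1.55% → $142,000 × 1.55% × 193/366 = $1,160.6366
Total = $3,107.1230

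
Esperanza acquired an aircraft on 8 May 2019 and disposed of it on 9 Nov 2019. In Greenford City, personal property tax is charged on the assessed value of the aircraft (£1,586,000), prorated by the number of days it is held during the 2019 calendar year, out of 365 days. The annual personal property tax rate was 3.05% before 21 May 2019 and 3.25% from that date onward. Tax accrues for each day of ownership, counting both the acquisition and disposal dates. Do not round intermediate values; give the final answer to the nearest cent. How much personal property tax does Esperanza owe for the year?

8 May – 20 May 2019: 13 days at 3.05% → £1,586,000 × 3.05% × 13/365 = £1,722.8740
21 May – 9 Nov 2019: 173 days at 3.25% → £1,586,000 × 3.25% × 173/365 = £24,430.9178
Total = £26,153.7918

£26,153.79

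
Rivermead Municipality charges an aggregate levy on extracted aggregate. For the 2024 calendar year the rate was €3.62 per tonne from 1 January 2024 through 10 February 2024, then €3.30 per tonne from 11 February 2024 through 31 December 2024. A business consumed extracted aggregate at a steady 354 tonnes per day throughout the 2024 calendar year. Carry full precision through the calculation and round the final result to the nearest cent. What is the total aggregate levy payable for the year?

€432,205.68

1 January – 10 February 2024: 41 days × 354 tonnes/day = 14,514 tonnes at €3.62/tonne → €52,540.68
11 February – 31 December 2024: 325 days × 354 tonnes/day = 115,050 tonnes at €3.30/tonne → €379,665.00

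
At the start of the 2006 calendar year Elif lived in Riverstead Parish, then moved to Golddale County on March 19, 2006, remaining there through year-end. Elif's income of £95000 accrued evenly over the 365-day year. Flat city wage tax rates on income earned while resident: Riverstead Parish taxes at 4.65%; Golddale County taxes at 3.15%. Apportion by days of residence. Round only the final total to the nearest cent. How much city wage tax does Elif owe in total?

Riverstead Parish, January 1 – March 18, 2006: 77 days → £95000 × 4.65% × 77/365 = £931.9110
Golddale County, March 19 – December 31, 2006: 288 days → £95000 × 3.15% × 288/365 = £2361.2055
Total = £3293.1164

£3293.12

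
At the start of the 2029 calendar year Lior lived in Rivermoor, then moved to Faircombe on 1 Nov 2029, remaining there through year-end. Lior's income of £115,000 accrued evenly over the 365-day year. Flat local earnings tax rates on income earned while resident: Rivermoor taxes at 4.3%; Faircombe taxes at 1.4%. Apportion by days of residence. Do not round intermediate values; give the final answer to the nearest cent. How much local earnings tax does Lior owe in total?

Rivermoor, 1 Jan – 31 Oct 2029: 304 days → £115,000 × 4.3% × 304/365 = £4,118.5753
Faircombe, 1 Nov – 31 Dec 2029: 61 days → £115,000 × 1.4% × 61/365 = £269.0685
Total = £4,387.6438

£4,387.64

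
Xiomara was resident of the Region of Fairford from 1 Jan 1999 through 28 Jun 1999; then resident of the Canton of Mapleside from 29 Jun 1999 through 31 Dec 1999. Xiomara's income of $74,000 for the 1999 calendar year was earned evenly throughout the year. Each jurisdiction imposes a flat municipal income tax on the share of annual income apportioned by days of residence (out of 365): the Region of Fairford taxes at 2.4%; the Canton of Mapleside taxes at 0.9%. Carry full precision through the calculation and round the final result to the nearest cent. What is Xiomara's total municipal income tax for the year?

The Region of Fairford, 1 Jan – 28 Jun 1999: 179 days → $74,000 × 2.4% × 179/365 = $870.9699
The Canton of Mapleside, 29 Jun – 31 Dec 1999: 186 days → $74,000 × 0.9% × 186/365 = $339.3863
Total = $1,210.3562

$1,210.36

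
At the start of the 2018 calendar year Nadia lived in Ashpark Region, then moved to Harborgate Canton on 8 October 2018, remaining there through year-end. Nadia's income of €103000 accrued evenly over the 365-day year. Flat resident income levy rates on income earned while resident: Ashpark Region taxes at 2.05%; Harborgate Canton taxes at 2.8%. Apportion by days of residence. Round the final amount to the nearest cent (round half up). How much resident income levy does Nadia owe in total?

Ashpark Region, 1 January – 7 October 2018: 280 days → €103000 × 2.05% × 280/365 = €1619.7808
Harborgate Canton, 8 October – 31 December 2018: 85 days → €103000 × 2.8% × 85/365 = €671.6164
Total = €2291.3973

€2291.40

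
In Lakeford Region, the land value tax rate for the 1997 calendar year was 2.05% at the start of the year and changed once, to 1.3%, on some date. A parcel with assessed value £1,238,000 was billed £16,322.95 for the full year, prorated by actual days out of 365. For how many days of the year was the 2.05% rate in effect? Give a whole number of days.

Let d = days at the first rate; then 365 − d days at the second rate.
£1,238,000 × [2.05%·d + 1.3%·(365−d)] / 365 = £16,322.95
Solving gives d = 9, so the new rate took effect on January 10, 1997.

9 days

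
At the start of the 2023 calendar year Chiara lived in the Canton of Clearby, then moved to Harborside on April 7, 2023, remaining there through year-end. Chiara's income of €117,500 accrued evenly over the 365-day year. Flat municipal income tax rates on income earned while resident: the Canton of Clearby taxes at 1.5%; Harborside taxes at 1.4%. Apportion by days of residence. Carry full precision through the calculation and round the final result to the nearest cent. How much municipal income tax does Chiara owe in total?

€1,675.90

The Canton of Clearby, January 1 – April 6, 2023: 96 days → €117,500 × 1.5% × 96/365 = €463.5616
Harborside, April 7 – December 31, 2023: 269 days → €117,500 × 1.4% × 269/365 = €1,212.3425
Total = €1,675.9041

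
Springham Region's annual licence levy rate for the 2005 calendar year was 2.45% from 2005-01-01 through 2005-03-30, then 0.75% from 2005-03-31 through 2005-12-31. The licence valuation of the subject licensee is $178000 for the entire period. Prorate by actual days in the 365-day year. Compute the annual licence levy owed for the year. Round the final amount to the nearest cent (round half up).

2005-01-01 to 2005-03-30: 89 days at 2.45% → $178000 × 2.45% × 89/365 = $1063.3671
2005-03-31 to 2005-12-31: 276 days at 0.75% → $178000 × 0.75% × 276/365 = $1009.4795
Total = $2072.8466

$2072.85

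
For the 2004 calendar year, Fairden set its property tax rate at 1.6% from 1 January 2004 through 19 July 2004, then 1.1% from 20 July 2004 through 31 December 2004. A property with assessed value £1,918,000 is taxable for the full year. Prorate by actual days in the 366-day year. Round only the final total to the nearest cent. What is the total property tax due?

1 January – 19 July 2004: 201 days at 1.6% → £1,918,000 × 1.6% × 201/366 = £16,853.2459
20 July – 31 December 2004: 165 days at 1.1% → £1,918,000 × 1.1% × 165/366 = £9,511.3934
Total = £26,364.6393

£26,364.64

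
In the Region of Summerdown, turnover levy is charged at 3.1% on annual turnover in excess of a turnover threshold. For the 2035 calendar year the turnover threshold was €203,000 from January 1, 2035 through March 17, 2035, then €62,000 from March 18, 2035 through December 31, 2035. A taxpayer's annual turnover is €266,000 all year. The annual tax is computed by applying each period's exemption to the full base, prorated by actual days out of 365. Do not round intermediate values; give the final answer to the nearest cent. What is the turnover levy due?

€5,413.87

January 1 – March 17, 2035: 76 days, exemption €203,000 → (€266,000 − €203,000) × 3.1% × 76/365 = €406.6521
March 18 – December 31, 2035: 289 days, exemption €62,000 → (€266,000 − €62,000) × 3.1% × 289/365 = €5,007.2219
Total = €5,413.8740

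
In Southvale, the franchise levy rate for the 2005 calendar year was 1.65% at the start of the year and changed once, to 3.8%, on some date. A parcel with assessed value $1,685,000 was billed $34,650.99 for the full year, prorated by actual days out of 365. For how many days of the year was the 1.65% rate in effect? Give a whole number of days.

296 days

Let d = days at the first rate; then 365 − d days at the second rate.
$1,685,000 × [1.65%·d + 3.8%·(365−d)] / 365 = $34,650.99
Solving gives d = 296, so the new rate took effect on October 24, 2005.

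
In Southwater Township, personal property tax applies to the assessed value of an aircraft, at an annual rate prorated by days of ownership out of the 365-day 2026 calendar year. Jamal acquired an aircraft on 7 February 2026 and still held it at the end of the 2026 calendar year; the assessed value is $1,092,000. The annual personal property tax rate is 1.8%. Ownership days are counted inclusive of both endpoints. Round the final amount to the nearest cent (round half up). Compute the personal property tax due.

Days held (7 February – 31 December 2026): 328 out of 365
Tax = $1,092,000 × 1.8% × 328/365 = $17,663.4740

$17,663.47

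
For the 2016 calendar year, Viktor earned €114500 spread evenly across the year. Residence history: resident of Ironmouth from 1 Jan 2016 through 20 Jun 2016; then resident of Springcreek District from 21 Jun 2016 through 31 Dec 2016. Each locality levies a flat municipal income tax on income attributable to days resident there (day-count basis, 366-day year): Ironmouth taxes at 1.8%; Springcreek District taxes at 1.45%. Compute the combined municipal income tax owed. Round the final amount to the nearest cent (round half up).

€1848.58

Ironmouth, 1 Jan – 20 Jun 2016: 172 days → €114500 × 1.8% × 172/366 = €968.5574
Springcreek District, 21 Jun – 31 Dec 2016: 194 days → €114500 × 1.45% × 194/366 = €880.0232
Total = €1848.5806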